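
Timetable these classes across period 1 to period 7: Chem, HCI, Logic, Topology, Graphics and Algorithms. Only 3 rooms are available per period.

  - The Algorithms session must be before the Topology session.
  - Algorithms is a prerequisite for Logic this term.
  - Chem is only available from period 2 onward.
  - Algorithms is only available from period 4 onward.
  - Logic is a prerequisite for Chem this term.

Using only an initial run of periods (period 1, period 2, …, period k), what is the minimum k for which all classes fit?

6

The precedence chain requires at least 3 distinct periods.
With at most 3 per period and 6 classes, at least 2 periods are needed.
Propagating the time windows through the other constraints, Chem can't land before period 6, so the schedule must run through at least period 6.
6 works (last occupied period: period 6): for example Logic=period 5, Chem=period 6, Topology=period 5, HCI=period 1, Algorithms=period 4, Graphics=period 1.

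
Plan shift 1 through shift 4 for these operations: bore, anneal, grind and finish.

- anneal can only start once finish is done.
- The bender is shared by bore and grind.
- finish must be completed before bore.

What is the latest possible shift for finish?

shift 3

Downstream work caps finish at shift 3.
finish at shift 3 is achievable: grind -> shift 1; bore -> shift 4; anneal -> shift 4; finish -> shift 3.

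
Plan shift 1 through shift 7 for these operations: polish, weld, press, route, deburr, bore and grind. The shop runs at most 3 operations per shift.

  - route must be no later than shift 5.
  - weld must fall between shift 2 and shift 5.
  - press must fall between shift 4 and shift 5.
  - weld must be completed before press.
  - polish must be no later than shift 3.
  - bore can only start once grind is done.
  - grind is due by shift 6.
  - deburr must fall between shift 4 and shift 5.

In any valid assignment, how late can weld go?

Weld is available from shift 2; weld's own window allows nothing later than shift 5; downstream work caps weld at shift 4.
weld at shift 4 is achievable: press -> shift 5; weld -> shift 4; deburr -> shift 4; bore -> shift 2; polish -> shift 1; route -> shift 1; grind -> shift 1.

shift 4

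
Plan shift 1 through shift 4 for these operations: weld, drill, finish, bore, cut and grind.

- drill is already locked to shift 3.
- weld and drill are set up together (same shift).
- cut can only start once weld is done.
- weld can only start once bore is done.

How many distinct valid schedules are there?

Splitting on finish: it can be shift 1 (8), shift 2 (8), shift 3 (8), shift 4 (8). Listing each branch's schedules as (weld, drill, bore, cut, grind) by shift number:
finish=shift 1: (3,3,1,4,1) (3,3,1,4,2) (3,3,1,4,3) (3,3,1,4,4) (3,3,2,4,1) (3,3,2,4,2) (3,3,2,4,3) (3,3,2,4,4) — 8.
finish=shift 2: (3,3,1,4,1) (3,3,1,4,2) (3,3,1,4,3) (3,3,1,4,4) (3,3,2,4,1) (3,3,2,4,2) (3,3,2,4,3) (3,3,2,4,4) — 8.
finish=shift 3: (3,3,1,4,1) (3,3,1,4,2) (3,3,1,4,3) (3,3,1,4,4) (3,3,2,4,1) (3,3,2,4,2) (3,3,2,4,3) (3,3,2,4,4) — 8.
finish=shift 4: (3,3,1,4,1) (3,3,1,4,2) (3,3,1,4,3) (3,3,1,4,4) (3,3,2,4,1) (3,3,2,4,2) (3,3,2,4,3) (3,3,2,4,4) — 8.
Summing: 8 + 8 + 8 + 8 = 32.

32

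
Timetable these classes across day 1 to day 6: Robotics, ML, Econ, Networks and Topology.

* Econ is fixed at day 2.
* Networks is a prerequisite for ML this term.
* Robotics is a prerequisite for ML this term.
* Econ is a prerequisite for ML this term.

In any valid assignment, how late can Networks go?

day 5

Downstream work caps Networks at day 5.
Networks at day 5 is achievable: Topology=day 1, Econ=day 2, ML=day 6, Robotics=day 1, Networks=day 5.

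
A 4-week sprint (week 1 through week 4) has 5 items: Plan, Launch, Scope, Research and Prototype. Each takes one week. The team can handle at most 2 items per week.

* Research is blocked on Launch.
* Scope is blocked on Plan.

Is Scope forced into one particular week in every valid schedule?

Scope can be week 2 (e.g. Prototype=week 3, Scope=week 2, Launch=week 1, Plan=week 1, Research=week 2) or week 3 (e.g. Research=week 2; Launch=week 1; Plan=week 1; Prototype=week 2; Scope=week 3).

No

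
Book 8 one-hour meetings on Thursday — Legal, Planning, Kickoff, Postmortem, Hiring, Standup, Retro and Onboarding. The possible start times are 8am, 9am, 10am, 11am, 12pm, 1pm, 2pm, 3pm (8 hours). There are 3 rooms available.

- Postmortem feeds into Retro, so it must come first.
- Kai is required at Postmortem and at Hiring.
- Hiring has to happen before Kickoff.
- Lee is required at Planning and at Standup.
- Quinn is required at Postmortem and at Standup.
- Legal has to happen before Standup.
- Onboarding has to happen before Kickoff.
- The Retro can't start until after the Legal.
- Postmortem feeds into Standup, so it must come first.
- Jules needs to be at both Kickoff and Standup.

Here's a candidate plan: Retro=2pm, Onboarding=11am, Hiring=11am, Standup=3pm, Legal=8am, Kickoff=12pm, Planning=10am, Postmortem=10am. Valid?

Postmortem feeds into Retro, so it must come first — holds.
The Retro can't start until after the Legal — holds.
Quinn is required at Postmortem and at Standup — holds.
Onboarding has to happen before Kickoff — holds.
Jules needs to be at both Kickoff and Standup — holds.
There are 3 rooms available — holds.
Hiring has to happen before Kickoff — holds.
Lee is required at Planning and at Standup — holds.
Kai is required at Postmortem and at Hiring — holds.
Postmortem feeds into Standup, so it must come first — holds.
Legal has to happen before Standup — holds.

Valid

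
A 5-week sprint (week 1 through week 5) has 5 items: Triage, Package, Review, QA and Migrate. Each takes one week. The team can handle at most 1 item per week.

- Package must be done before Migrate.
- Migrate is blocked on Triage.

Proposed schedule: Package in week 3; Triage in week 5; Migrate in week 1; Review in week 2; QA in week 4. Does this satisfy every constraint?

No — it violates: Migrate is blocked on Triage

Migrate is blocked on Triage — violated.
The team can handle at most 1 item per week — holds.
Package must be done before Migrate — violated.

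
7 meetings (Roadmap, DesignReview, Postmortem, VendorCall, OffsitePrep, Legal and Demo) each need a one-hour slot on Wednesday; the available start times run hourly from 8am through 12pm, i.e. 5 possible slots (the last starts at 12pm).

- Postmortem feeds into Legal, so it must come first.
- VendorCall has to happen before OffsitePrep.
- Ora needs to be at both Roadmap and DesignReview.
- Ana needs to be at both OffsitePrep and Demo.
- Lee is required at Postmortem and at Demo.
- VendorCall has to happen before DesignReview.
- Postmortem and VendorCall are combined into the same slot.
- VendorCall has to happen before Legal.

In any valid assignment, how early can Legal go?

Precedence pushes Legal to at least 9am.
Legal at 9am is achievable: VendorCall in 8am; Postmortem in 8am; Roadmap in 8am; OffsitePrep in 9am; Demo in 10am; DesignReview in 9am; Legal in 9am.

9am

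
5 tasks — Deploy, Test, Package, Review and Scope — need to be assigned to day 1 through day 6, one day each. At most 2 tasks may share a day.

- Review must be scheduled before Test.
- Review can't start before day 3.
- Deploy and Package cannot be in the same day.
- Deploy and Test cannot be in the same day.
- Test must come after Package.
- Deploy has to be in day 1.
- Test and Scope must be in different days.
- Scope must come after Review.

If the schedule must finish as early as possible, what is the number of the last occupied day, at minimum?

5

The precedence chain requires at least 2 distinct days.
With at most 2 per day and 5 tasks, at least 3 days are needed.
Propagating the time windows through the other constraints, Test can't land before day 4, so the schedule must run through at least day 4.
Could 4 days be enough, i.e. nothing placed later than day 4? No: Review's window within 4 days is {day 3, day 4}; Test must come after Package (at day 1 or later) → {day 2, day 3, day 4}; Test must come after Review (at day 3 or later) → {day 4}; Review must come before Test (at day 4 or earlier) → {day 3}; Scope must come after Review (at day 3 or later) → {day 4}; Scope can't share with Test (day 4) → nothing is left.
So 4 days is not enough.
5 works (last occupied day: day 5): for example Package -> day 2; Test -> day 4; Deploy -> day 1; Scope -> day 5; Review -> day 3.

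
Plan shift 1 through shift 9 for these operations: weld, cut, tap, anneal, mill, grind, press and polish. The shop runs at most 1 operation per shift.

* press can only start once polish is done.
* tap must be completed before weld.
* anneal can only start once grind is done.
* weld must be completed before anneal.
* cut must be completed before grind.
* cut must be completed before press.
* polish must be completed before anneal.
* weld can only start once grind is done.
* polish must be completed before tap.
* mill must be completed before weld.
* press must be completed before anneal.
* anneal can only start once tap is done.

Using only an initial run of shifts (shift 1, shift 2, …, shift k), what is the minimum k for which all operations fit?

The precedence chain requires at least 4 distinct shifts.
With at most 1 per shift and 8 operations, at least 8 shifts are needed.
8 works (last occupied shift: shift 8): for example weld=shift 6, cut=shift 3, anneal=shift 8, grind=shift 4, press=shift 7, mill=shift 5, polish=shift 1, tap=shift 2.

8 shifts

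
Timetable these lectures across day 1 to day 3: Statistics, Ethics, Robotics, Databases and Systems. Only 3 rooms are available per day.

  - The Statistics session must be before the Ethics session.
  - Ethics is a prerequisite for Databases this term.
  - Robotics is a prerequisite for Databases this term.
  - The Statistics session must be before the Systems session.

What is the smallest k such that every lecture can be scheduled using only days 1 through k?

The precedence chain requires at least 3 distinct days.
With at most 3 per day and 5 lectures, at least 2 days are needed.
3 works (last occupied day: day 3): for example Databases in day 3, Systems in day 2, Statistics in day 1, Robotics in day 1, Ethics in day 2.

3 days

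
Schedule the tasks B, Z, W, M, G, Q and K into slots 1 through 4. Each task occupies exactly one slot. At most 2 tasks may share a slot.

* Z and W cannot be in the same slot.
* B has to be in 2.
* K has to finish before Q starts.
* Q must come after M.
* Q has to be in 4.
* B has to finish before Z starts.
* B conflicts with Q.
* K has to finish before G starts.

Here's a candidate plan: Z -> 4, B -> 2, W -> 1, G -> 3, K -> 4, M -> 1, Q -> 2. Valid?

Invalid. K has to finish before Q starts.

Q has to be in 4 — violated.
B has to finish before Z starts — holds.
B conflicts with Q — violated.
At most 2 tasks may share a slot — holds.
B has to be in 2 — holds.
K has to finish before G starts — violated.
K has to finish before Q starts — violated.
Q must come after M — holds.
Z and W cannot be in the same slot — holds.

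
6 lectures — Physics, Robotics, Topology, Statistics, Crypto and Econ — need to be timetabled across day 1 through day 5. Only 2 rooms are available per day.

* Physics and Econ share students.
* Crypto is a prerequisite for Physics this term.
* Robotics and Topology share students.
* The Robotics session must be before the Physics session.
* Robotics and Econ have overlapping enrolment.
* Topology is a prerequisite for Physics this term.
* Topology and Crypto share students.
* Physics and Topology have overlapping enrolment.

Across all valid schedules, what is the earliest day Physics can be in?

day 3

Precedence pushes Physics to at least day 2.
Physics at day 3 is achievable: Topology in day 2, Physics in day 3, Crypto in day 1, Econ in day 4, Statistics in day 2, Robotics in day 1.
Nothing earlier works — the conflict and capacity constraints rule out every day before day 3.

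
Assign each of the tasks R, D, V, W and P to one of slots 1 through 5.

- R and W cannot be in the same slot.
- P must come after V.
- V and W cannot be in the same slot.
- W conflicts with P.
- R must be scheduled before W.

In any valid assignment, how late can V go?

Downstream work caps V at 4.
V at 4 is achievable: W=2; V=4; D=1; P=5; R=1.

4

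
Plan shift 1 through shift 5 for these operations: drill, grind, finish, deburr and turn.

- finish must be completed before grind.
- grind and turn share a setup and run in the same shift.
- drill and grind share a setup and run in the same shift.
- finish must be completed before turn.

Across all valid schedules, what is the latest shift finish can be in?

shift 4

Downstream work caps finish at shift 4.
finish at shift 4 is achievable: turn in shift 5, drill in shift 5, grind in shift 5, finish in shift 4, deburr in shift 1.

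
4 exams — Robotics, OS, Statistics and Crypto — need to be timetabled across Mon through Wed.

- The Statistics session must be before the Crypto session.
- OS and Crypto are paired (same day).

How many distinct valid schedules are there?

9

Splitting on Robotics: it can be Mon (3), Tue (3), Wed (3). Listing each branch's schedules as (OS, Statistics, Crypto):
Robotics=Mon: (Tue,Mon,Tue) (Wed,Mon,Wed) (Wed,Tue,Wed) — 3.
Robotics=Tue: (Tue,Mon,Tue) (Wed,Mon,Wed) (Wed,Tue,Wed) — 3.
Robotics=Wed: (Tue,Mon,Tue) (Wed,Mon,Wed) (Wed,Tue,Wed) — 3.
Summing: 3 + 3 + 3 = 9.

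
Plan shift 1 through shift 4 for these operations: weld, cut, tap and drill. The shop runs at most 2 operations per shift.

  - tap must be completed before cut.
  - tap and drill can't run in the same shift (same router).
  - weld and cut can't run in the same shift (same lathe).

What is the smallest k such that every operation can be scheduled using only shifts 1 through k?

2 shifts

The precedence chain requires at least 2 distinct shifts.
With at most 2 per shift and 4 operations, at least 2 shifts are needed.
2 works (last occupied shift: shift 2): for example drill=shift 2; weld=shift 1; cut=shift 2; tap=shift 1.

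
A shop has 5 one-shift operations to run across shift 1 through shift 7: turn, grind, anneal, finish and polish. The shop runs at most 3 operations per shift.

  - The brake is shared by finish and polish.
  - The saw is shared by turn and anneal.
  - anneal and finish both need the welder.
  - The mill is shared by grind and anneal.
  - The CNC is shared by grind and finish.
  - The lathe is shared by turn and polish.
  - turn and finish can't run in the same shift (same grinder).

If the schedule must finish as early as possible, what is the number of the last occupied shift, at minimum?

shift 3

With at most 3 per shift and 5 operations, at least 2 shifts are needed.
Could 2 shifts be enough, i.e. nothing placed later than shift 2? No: turn, anneal and finish must all be in different shifts (turn/anneal can't share; turn/finish can't share; anneal/finish can't share), but only 2 shifts are available: 3 operations can't fit in 2 distinct shifts.
So 2 shifts is not enough.
3 works (last occupied shift: shift 3): for example finish in shift 3; grind in shift 1; anneal in shift 2; polish in shift 2; turn in shift 1.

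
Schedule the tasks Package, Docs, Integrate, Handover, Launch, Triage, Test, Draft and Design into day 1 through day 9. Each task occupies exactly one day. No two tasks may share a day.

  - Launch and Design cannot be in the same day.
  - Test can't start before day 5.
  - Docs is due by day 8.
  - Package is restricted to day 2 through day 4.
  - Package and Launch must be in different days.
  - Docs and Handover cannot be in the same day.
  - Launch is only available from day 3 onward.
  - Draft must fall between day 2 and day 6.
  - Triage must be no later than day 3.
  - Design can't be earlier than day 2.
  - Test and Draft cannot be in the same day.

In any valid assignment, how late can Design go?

day 9

Design is available from day 2.
Design at day 9 is achievable: Draft -> day 3; Integrate -> day 7; Launch -> day 4; Test -> day 5; Triage -> day 1; Design -> day 9; Package -> day 2; Handover -> day 8; Docs -> day 6.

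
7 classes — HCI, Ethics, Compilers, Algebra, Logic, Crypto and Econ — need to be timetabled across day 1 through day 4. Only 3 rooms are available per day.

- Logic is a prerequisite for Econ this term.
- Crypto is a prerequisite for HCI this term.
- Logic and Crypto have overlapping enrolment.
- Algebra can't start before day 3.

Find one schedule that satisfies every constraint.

Compilers=day 1, Logic=day 2, HCI=day 2, Econ=day 3, Ethics=day 1, Crypto=day 1, Algebra=day 3

Checking: Crypto(day 1) before HCI(day 2); Logic(day 2) before Econ(day 3); Logic(day 2) != Crypto(day 1); Algebra=day 3 in [day 3,day 4]; max 3 per day (cap 3).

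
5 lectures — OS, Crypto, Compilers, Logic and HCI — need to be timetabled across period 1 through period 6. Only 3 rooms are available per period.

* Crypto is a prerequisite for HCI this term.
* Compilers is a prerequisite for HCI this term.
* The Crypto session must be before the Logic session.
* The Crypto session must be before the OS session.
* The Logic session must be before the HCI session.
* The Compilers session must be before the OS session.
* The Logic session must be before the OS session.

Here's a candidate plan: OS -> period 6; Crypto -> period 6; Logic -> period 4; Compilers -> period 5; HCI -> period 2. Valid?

No — it violates: Crypto is a prerequisite for HCI this term

The Crypto session must be before the Logic session — violated.
Compilers is a prerequisite for HCI this term — violated.
The Logic session must be before the OS session — holds.
The Crypto session must be before the OS session — violated.
The Compilers session must be before the OS session — holds.
The Logic session must be before the HCI session — violated.
Only 3 rooms are available per period — holds.
Crypto is a prerequisite for HCI this term — violated.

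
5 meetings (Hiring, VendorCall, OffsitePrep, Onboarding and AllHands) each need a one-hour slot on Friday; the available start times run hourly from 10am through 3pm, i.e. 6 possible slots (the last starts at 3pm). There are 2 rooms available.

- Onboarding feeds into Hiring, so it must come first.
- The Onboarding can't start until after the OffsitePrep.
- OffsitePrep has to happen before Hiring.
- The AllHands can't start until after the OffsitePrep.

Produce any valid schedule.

OffsitePrep in 10am; Hiring in 12pm; AllHands in 11am; VendorCall in 10am; Onboarding in 11am

Checking: OffsitePrep(10am) before Onboarding(11am); OffsitePrep(10am) before Hiring(12pm); OffsitePrep(10am) before AllHands(11am); Onboarding(11am) before Hiring(12pm); max 2 per slot (cap 2).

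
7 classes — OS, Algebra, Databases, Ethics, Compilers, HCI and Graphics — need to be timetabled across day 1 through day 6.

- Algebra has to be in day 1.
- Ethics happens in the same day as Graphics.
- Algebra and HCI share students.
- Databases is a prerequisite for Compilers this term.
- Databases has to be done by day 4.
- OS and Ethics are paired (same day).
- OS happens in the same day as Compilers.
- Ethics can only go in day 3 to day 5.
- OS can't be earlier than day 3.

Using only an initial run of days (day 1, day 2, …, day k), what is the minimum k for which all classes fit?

3 days

The precedence chain requires at least 2 distinct days.
OS can't be placed before day 3, so the schedule must run through at least day 3.
3 works (last occupied day: day 3): for example Ethics in day 3; Graphics in day 3; HCI in day 2; Compilers in day 3; Algebra in day 1; Databases in day 1; OS in day 3.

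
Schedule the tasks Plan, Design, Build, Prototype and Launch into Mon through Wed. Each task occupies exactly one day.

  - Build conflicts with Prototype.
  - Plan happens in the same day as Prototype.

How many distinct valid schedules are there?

Splitting on Plan: it can be Mon (18), Tue (18), Wed (18). Listing each branch's schedules as (Design, Build, Prototype, Launch):
Plan=Mon: (Mon,Tue,Mon,Mon) (Mon,Tue,Mon,Tue) (Mon,Tue,Mon,Wed) (Mon,Wed,Mon,Mon) (Mon,Wed,Mon,Tue) (Mon,Wed,Mon,Wed) (Tue,Tue,Mon,Mon) (Tue,Tue,Mon,Tue) (Tue,Tue,Mon,Wed) (Tue,Wed,Mon,Mon) (Tue,Wed,Mon,Tue) (Tue,Wed,Mon,Wed) (Wed,Tue,Mon,Mon) (Wed,Tue,Mon,Tue) (Wed,Tue,Mon,Wed) (Wed,Wed,Mon,Mon) (Wed,Wed,Mon,Tue) (Wed,Wed,Mon,Wed) — 18.
Plan=Tue: (Mon,Mon,Tue,Mon) (Mon,Mon,Tue,Tue) (Mon,Mon,Tue,Wed) (Mon,Wed,Tue,Mon) (Mon,Wed,Tue,Tue) (Mon,Wed,Tue,Wed) (Tue,Mon,Tue,Mon) (Tue,Mon,Tue,Tue) (Tue,Mon,Tue,Wed) (Tue,Wed,Tue,Mon) (Tue,Wed,Tue,Tue) (Tue,Wed,Tue,Wed) (Wed,Mon,Tue,Mon) (Wed,Mon,Tue,Tue) (Wed,Mon,Tue,Wed) (Wed,Wed,Tue,Mon) (Wed,Wed,Tue,Tue) (Wed,Wed,Tue,Wed) — 18.
Plan=Wed: (Mon,Mon,Wed,Mon) (Mon,Mon,Wed,Tue) (Mon,Mon,Wed,Wed) (Mon,Tue,Wed,Mon) (Mon,Tue,Wed,Tue) (Mon,Tue,Wed,Wed) (Tue,Mon,Wed,Mon) (Tue,Mon,Wed,Tue) (Tue,Mon,Wed,Wed) (Tue,Tue,Wed,Mon) (Tue,Tue,Wed,Tue) (Tue,Tue,Wed,Wed) (Wed,Mon,Wed,Mon) (Wed,Mon,Wed,Tue) (Wed,Mon,Wed,Wed) (Wed,Tue,Wed,Mon) (Wed,Tue,Wed,Tue) (Wed,Tue,Wed,Wed) — 18.
Summing: 18 + 18 + 18 = 54.

54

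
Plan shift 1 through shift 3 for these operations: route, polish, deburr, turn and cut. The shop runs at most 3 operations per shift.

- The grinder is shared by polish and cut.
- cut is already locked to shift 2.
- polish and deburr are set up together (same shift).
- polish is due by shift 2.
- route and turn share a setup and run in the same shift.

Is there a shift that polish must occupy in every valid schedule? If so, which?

shift 1

polish's window is shift 1–shift 2.
cut is fixed at shift 2, and polish can't share a shift with cut.
So polish must be shift 1.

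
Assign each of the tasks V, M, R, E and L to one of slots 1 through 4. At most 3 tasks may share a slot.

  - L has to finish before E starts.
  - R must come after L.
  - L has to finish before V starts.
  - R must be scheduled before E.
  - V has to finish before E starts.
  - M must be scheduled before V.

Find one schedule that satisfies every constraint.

V=2; L=1; E=3; R=2; M=1

Checking: R(2) before E(3); L(1) before R(2); V(2) before E(3); L(1) before V(2); L(1) before E(3); M(1) before V(2); max 2 per slot (cap 3).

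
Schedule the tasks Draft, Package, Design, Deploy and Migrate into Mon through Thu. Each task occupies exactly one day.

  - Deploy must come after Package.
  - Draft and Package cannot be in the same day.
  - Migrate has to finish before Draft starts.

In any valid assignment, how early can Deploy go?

Precedence pushes Deploy to at least Tue.
Deploy at Tue is achievable: Design in Mon, Deploy in Tue, Draft in Tue, Package in Mon, Migrate in Mon.

Tue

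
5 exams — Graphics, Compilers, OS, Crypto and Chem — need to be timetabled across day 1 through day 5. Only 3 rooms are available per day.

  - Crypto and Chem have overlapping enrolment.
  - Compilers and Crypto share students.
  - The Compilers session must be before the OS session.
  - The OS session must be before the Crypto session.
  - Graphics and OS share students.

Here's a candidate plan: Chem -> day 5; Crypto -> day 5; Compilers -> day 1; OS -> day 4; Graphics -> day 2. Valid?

No. Crypto and Chem have overlapping enrolment is not satisfied.

Graphics and OS share students — holds.
The OS session must be before the Crypto session — holds.
Compilers and Crypto share students — holds.
Only 3 rooms are available per day — holds.
The Compilers session must be before the OS session — holds.
Crypto and Chem have overlapping enrolment — violated.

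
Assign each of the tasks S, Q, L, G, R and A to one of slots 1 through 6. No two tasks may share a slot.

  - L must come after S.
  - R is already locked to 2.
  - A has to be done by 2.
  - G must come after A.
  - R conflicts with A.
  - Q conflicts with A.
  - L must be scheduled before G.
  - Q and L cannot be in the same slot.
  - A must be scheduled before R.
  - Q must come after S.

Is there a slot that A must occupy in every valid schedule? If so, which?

1

A's window is 1–2.
R is fixed at 2, and A can't share a slot with R.
So A must be 1.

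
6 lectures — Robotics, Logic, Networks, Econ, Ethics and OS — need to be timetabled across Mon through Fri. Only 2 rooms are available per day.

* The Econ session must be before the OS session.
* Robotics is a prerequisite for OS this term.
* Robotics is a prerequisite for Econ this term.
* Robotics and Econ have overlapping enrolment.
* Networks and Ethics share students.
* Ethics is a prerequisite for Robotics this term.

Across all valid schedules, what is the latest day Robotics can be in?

Wed

Precedence pushes Robotics to at least Tue; downstream work caps Robotics at Wed.
Robotics at Wed is achievable: Robotics -> Wed, Ethics -> Mon, Networks -> Tue, OS -> Fri, Logic -> Mon, Econ -> Thu.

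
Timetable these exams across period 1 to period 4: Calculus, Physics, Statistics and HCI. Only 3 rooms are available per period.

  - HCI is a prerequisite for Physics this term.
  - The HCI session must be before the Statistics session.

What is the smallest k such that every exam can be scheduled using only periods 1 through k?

The precedence chain requires at least 2 distinct periods.
With at most 3 per period and 4 exams, at least 2 periods are needed.
2 works (last occupied period: period 2): for example Statistics -> period 2; HCI -> period 1; Calculus -> period 1; Physics -> period 2.

2 periods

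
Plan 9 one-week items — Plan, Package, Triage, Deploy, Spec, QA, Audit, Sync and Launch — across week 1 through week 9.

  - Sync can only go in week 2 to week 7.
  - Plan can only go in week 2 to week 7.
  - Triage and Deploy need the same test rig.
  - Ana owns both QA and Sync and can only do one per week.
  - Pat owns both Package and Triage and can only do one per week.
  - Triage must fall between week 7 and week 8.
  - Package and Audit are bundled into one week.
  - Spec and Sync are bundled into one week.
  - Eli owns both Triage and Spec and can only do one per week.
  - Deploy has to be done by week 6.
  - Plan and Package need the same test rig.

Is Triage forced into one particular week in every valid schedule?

Triage can be week 7 (e.g. Package -> week 1, Deploy -> week 1, Triage -> week 7, Audit -> week 1, QA -> week 1, Spec -> week 2, Launch -> week 1, Plan -> week 2, Sync -> week 2) or week 8 (e.g. Deploy -> week 1, Package -> week 1, Triage -> week 8, Audit -> week 1, Plan -> week 2, Spec -> week 2, QA -> week 1, Launch -> week 1, Sync -> week 2).

No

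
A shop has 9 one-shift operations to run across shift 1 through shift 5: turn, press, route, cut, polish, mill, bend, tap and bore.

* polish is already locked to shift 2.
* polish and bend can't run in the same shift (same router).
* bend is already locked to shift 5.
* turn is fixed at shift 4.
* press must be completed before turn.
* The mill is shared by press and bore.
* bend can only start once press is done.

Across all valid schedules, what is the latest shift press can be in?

Downstream work caps press at shift 3.
press at shift 3 is achievable: bend in shift 5, bore in shift 1, cut in shift 1, mill in shift 1, turn in shift 4, tap in shift 1, route in shift 1, polish in shift 2, press in shift 3.

shift 3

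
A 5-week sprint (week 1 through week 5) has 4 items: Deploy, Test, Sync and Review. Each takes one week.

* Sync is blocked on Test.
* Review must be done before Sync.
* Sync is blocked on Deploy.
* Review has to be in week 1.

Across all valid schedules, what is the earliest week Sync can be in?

week 2

Precedence pushes Sync to at least week 2.
Sync at week 2 is achievable: Review -> week 1; Deploy -> week 1; Sync -> week 2; Test -> week 1.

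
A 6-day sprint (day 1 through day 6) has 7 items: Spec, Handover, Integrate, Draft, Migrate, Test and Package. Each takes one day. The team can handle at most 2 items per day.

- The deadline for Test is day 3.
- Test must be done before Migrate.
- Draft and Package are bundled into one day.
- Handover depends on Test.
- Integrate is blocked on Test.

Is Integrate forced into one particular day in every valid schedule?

Integrate can be day 2 (e.g. Package=day 4, Handover=day 2, Test=day 1, Integrate=day 2, Migrate=day 3, Draft=day 4, Spec=day 1) or day 3 (e.g. Spec=day 1; Handover=day 2; Draft=day 4; Package=day 4; Test=day 1; Integrate=day 3; Migrate=day 2).

No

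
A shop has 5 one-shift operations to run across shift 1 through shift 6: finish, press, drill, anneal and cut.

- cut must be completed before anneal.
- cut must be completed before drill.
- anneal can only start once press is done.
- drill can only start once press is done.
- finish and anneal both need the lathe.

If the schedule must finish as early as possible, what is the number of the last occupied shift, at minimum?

shift 2

The precedence chain requires at least 2 distinct shifts.
2 works (last occupied shift: shift 2): for example finish=shift 1, cut=shift 1, drill=shift 2, press=shift 1, anneal=shift 2.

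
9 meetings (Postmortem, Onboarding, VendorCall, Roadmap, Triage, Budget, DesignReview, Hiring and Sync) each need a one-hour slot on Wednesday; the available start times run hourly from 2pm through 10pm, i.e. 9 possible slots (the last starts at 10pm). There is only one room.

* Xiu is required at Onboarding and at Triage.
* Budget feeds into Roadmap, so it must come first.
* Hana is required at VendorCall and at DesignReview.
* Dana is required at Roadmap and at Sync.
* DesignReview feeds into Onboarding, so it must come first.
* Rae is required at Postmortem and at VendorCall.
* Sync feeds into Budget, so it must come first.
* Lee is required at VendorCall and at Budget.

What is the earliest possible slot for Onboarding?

Precedence pushes Onboarding to at least 3pm.
Onboarding at 3pm is achievable: DesignReview -> 2pm; Onboarding -> 3pm; Triage -> 9pm; Hiring -> 10pm; Roadmap -> 6pm; Postmortem -> 7pm; VendorCall -> 8pm; Budget -> 5pm; Sync -> 4pm.

3pm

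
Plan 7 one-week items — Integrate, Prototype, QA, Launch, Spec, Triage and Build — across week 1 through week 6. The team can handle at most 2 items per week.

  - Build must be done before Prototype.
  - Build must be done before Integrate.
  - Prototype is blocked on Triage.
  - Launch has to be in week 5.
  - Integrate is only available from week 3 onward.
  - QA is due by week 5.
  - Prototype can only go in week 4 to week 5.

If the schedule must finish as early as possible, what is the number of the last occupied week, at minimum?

5

The precedence chain requires at least 2 distinct weeks.
With at most 2 per week and 7 tasks, at least 4 weeks are needed.
Launch can't be placed before week 5, so the schedule must run through at least week 5.
5 works (last occupied week: week 5): for example Launch in week 5, Triage in week 1, Integrate in week 3, Prototype in week 4, Build in week 1, QA in week 2, Spec in week 2.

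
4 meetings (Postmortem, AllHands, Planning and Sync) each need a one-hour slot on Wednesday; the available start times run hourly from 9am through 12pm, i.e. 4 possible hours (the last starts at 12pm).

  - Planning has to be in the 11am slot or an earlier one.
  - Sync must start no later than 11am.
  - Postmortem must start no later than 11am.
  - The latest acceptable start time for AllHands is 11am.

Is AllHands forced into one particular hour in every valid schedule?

No

AllHands can be 9am (e.g. Sync -> 9am, Planning -> 9am, Postmortem -> 9am, AllHands -> 9am) or 10am (e.g. AllHands in 10am, Postmortem in 9am, Sync in 9am, Planning in 9am).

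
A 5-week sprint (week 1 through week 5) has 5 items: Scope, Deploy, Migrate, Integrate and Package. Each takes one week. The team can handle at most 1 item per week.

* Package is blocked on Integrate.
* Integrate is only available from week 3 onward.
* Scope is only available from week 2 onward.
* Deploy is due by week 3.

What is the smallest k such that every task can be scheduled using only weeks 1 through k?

The precedence chain requires at least 2 distinct weeks.
With at most 1 per week and 5 tasks, at least 5 weeks are needed.
Propagating the time windows through the other constraints, Package can't land before week 4, so the schedule must run through at least week 4.
5 works (last occupied week: week 5): for example Integrate -> week 3, Migrate -> week 5, Deploy -> week 1, Scope -> week 2, Package -> week 4.

5 weeks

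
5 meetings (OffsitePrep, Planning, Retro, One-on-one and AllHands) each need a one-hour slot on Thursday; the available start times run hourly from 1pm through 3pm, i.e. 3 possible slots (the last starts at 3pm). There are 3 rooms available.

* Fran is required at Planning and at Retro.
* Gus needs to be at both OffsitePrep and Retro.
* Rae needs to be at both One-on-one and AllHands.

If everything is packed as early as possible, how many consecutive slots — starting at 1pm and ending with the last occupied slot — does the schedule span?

2 slots

With at most 3 per slot and 5 meetings, at least 2 slots are needed.
2 works (last occupied slot: 2pm): for example Retro in 2pm, OffsitePrep in 1pm, Planning in 1pm, AllHands in 2pm, One-on-one in 1pm.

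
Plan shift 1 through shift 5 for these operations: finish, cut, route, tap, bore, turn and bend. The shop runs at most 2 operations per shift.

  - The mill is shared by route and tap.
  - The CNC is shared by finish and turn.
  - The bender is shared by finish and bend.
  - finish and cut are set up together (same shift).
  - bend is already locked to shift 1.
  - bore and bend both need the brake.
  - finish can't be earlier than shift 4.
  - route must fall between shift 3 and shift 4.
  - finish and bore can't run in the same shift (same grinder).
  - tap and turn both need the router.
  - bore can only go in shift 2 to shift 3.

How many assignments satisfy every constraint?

48

Splitting on finish: it can be shift 4 (15), shift 5 (33). Listing each branch's schedules as (cut, route, tap, bore, turn, bend) by shift number:
finish=shift 4: (4,3,1,2,2,1) (4,3,1,2,3,1) (4,3,1,2,5,1) (4,3,1,3,2,1) (4,3,1,3,5,1) (4,3,2,2,1,1) (4,3,2,2,3,1) (4,3,2,2,5,1) (4,3,2,3,1,1) (4,3,2,3,5,1) (4,3,5,2,1,1) (4,3,5,2,2,1) (4,3,5,2,3,1) (4,3,5,3,1,1) (4,3,5,3,2,1) — 15.
finish=shift 5: (5,3,1,2,2,1) (5,3,1,2,3,1) (5,3,1,2,4,1) (5,3,1,3,2,1) (5,3,1,3,4,1) (5,3,2,2,1,1) (5,3,2,2,3,1) (5,3,2,2,4,1) (5,3,2,3,1,1) (5,3,2,3,4,1) (5,3,4,2,1,1) (5,3,4,2,2,1) (5,3,4,2,3,1) (5,3,4,3,1,1) (5,3,4,3,2,1) (5,4,1,2,2,1) (5,4,1,2,3,1) (5,4,1,2,4,1) (5,4,1,3,2,1) (5,4,1,3,3,1) (5,4,1,3,4,1) (5,4,2,2,1,1) (5,4,2,2,3,1) (5,4,2,2,4,1) (5,4,2,3,1,1) (5,4,2,3,3,1) (5,4,2,3,4,1) (5,4,3,2,1,1) (5,4,3,2,2,1) (5,4,3,2,4,1) (5,4,3,3,1,1) (5,4,3,3,2,1) (5,4,3,3,4,1) — 33.
Summing: 15 + 33 = 48.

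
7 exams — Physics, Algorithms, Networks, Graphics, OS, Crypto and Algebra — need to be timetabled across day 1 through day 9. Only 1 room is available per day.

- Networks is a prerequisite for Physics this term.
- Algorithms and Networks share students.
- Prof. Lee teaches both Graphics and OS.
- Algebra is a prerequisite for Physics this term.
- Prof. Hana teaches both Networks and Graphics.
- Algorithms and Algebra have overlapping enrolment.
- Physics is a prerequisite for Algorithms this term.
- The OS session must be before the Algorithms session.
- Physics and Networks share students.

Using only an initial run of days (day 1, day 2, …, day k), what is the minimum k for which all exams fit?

7 days

The precedence chain requires at least 3 distinct days.
With at most 1 per day and 7 exams, at least 7 days are needed.
7 works (last occupied day: day 7): for example Algorithms=day 5, Graphics=day 6, Networks=day 1, OS=day 4, Algebra=day 2, Physics=day 3, Crypto=day 7.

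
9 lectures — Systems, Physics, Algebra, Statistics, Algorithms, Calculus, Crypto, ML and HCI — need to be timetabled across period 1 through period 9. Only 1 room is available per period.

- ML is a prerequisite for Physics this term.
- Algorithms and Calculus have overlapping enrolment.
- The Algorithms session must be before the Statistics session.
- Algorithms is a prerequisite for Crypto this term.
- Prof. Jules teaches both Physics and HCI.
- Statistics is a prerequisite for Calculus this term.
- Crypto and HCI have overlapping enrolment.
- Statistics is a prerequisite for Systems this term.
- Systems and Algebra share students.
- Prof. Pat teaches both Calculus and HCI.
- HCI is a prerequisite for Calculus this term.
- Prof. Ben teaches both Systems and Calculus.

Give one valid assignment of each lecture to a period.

ML=period 6; Physics=period 7; Algorithms=period 1; Algebra=period 9; Crypto=period 8; Systems=period 5; Calculus=period 4; HCI=period 3; Statistics=period 2

Checking: Statistics(period 2) before Calculus(period 4); ML(period 6) before Physics(period 7); Algorithms(period 1) before Crypto(period 8); Statistics(period 2) before Systems(period 5); HCI(period 3) before Calculus(period 4); Algorithms(period 1) before Statistics(period 2); Algorithms(period 1) != Calculus(period 4); Crypto(period 8) != HCI(period 3); Calculus(period 4) != HCI(period 3); Physics(period 7) != HCI(period 3); Systems(period 5) != Calculus(period 4); Systems(period 5) != Algebra(period 9); max 1 per period (cap 1).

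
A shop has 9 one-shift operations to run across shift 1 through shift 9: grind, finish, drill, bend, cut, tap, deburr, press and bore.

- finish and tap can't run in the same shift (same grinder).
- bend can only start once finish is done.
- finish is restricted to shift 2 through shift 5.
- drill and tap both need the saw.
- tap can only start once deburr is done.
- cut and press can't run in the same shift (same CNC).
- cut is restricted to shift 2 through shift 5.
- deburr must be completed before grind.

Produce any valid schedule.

bend -> shift 3; drill -> shift 1; cut -> shift 2; finish -> shift 2; grind -> shift 2; press -> shift 1; deburr -> shift 1; bore -> shift 1; tap -> shift 3

Checking: deburr(shift 1) before tap(shift 3); deburr(shift 1) before grind(shift 2); finish(shift 2) before bend(shift 3); drill(shift 1) != tap(shift 3); finish(shift 2) != tap(shift 3); cut(shift 2) != press(shift 1); finish=shift 2 in [shift 2,shift 5]; cut=shift 2 in [shift 2,shift 5].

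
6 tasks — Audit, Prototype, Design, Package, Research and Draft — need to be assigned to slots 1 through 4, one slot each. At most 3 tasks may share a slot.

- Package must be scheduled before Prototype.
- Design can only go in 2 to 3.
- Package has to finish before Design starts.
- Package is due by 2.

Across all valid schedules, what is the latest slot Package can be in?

2

Package's own window allows nothing later than 2.
Package at 2 is achievable: Research -> 1; Package -> 2; Design -> 3; Prototype -> 3; Draft -> 1; Audit -> 1.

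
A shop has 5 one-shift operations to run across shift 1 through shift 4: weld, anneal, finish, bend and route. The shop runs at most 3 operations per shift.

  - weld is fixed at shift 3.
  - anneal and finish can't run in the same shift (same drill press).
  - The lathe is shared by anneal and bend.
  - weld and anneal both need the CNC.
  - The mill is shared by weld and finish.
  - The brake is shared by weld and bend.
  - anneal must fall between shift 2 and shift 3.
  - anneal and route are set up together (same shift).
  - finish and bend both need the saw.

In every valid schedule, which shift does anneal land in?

shift 2

anneal's window is shift 2–shift 3.
weld is fixed at shift 3, and anneal can't share a shift with weld.
So anneal must be shift 2.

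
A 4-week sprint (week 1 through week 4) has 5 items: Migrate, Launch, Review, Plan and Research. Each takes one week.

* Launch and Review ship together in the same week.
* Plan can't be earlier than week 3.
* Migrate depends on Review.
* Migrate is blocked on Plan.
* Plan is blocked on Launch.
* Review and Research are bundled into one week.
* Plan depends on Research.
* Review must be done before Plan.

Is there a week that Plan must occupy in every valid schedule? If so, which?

Plan is available from week 3; downstream work caps Plan at week 3.
So Plan is pinned to week 3.

week 3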